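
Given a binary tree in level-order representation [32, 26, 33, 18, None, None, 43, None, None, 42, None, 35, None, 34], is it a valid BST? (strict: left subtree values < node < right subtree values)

Level-order array: [32, 26, 33, 18, None, None, 43, None, None, 42, None, 35, None, 34]
Validate using subtree bounds (lo, hi): at each node, require lo < value < hi,
then recurse left with hi=value and right with lo=value.
Preorder trace (stopping at first violation):
  at node 32 with bounds (-inf, +inf): OK
  at node 26 with bounds (-inf, 32): OK
  at node 18 with bounds (-inf, 26): OK
  at node 33 with bounds (32, +inf): OK
  at node 43 with bounds (33, +inf): OK
  at node 42 with bounds (33, 43): OK
  at node 35 with bounds (33, 42): OK
  at node 34 with bounds (33, 35): OK
No violation found at any node.
Result: Valid BST


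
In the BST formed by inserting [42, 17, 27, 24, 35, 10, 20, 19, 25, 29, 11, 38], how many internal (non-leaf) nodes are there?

Tree built from: [42, 17, 27, 24, 35, 10, 20, 19, 25, 29, 11, 38]
Tree (level-order array): [42, 17, None, 10, 27, None, 11, 24, 35, None, None, 20, 25, 29, 38, 19]
Rule: An internal node has at least one child.
Per-node child counts:
  node 42: 1 child(ren)
  node 17: 2 child(ren)
  node 10: 1 child(ren)
  node 11: 0 child(ren)
  node 27: 2 child(ren)
  node 24: 2 child(ren)
  node 20: 1 child(ren)
  node 19: 0 child(ren)
  node 25: 0 child(ren)
  node 35: 2 child(ren)
  node 29: 0 child(ren)
  node 38: 0 child(ren)
Matching nodes: [42, 17, 10, 27, 24, 20, 35]
Count of internal (non-leaf) nodes: 7


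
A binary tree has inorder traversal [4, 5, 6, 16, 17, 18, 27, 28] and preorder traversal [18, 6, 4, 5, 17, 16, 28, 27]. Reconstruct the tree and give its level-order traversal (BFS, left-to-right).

Inorder:  [4, 5, 6, 16, 17, 18, 27, 28]
Preorder: [18, 6, 4, 5, 17, 16, 28, 27]
Algorithm: preorder visits root first, so consume preorder in order;
for each root, split the current inorder slice at that value into
left-subtree inorder and right-subtree inorder, then recurse.
Recursive splits:
  root=18; inorder splits into left=[4, 5, 6, 16, 17], right=[27, 28]
  root=6; inorder splits into left=[4, 5], right=[16, 17]
  root=4; inorder splits into left=[], right=[5]
  root=5; inorder splits into left=[], right=[]
  root=17; inorder splits into left=[16], right=[]
  root=16; inorder splits into left=[], right=[]
  root=28; inorder splits into left=[27], right=[]
  root=27; inorder splits into left=[], right=[]
Reconstructed level-order: [18, 6, 28, 4, 17, 27, 5, 16]


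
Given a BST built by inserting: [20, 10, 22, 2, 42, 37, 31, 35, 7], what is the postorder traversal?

Tree insertion order: [20, 10, 22, 2, 42, 37, 31, 35, 7]
Tree (level-order array): [20, 10, 22, 2, None, None, 42, None, 7, 37, None, None, None, 31, None, None, 35]
Postorder traversal: [7, 2, 10, 35, 31, 37, 42, 22, 20]


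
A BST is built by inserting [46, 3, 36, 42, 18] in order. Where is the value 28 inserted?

Starting tree (level order): [46, 3, None, None, 36, 18, 42]
Insertion path: 46 -> 3 -> 36 -> 18
Result: insert 28 as right child of 18
Final tree (level order): [46, 3, None, None, 36, 18, 42, None, 28]


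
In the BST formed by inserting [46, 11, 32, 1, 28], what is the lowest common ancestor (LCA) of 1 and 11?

Tree insertion order: [46, 11, 32, 1, 28]
Tree (level-order array): [46, 11, None, 1, 32, None, None, 28]
In a BST, the LCA of p=1, q=11 is the first node v on the
root-to-leaf path with p <= v <= q (go left if both < v, right if both > v).
Walk from root:
  at 46: both 1 and 11 < 46, go left
  at 11: 1 <= 11 <= 11, this is the LCA
LCA = 11


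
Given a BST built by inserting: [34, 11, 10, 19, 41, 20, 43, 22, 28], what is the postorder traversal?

Tree insertion order: [34, 11, 10, 19, 41, 20, 43, 22, 28]
Tree (level-order array): [34, 11, 41, 10, 19, None, 43, None, None, None, 20, None, None, None, 22, None, 28]
Postorder traversal: [10, 28, 22, 20, 19, 11, 43, 41, 34]


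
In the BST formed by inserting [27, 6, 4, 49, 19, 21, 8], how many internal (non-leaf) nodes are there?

Tree built from: [27, 6, 4, 49, 19, 21, 8]
Tree (level-order array): [27, 6, 49, 4, 19, None, None, None, None, 8, 21]
Rule: An internal node has at least one child.
Per-node child counts:
  node 27: 2 child(ren)
  node 6: 2 child(ren)
  node 4: 0 child(ren)
  node 19: 2 child(ren)
  node 8: 0 child(ren)
  node 21: 0 child(ren)
  node 49: 0 child(ren)
Matching nodes: [27, 6, 19]
Count of internal (non-leaf) nodes: 3


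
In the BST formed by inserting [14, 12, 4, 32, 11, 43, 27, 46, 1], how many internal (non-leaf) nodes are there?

Tree built from: [14, 12, 4, 32, 11, 43, 27, 46, 1]
Tree (level-order array): [14, 12, 32, 4, None, 27, 43, 1, 11, None, None, None, 46]
Rule: An internal node has at least one child.
Per-node child counts:
  node 14: 2 child(ren)
  node 12: 1 child(ren)
  node 4: 2 child(ren)
  node 1: 0 child(ren)
  node 11: 0 child(ren)
  node 32: 2 child(ren)
  node 27: 0 child(ren)
  node 43: 1 child(ren)
  node 46: 0 child(ren)
Matching nodes: [14, 12, 4, 32, 43]
Count of internal (non-leaf) nodes: 5


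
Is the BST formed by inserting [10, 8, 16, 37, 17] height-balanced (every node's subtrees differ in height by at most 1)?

Tree (level-order array): [10, 8, 16, None, None, None, 37, 17]
Definition: a tree is height-balanced if, at every node, |h(left) - h(right)| <= 1 (empty subtree has height -1).
Bottom-up per-node check:
  node 8: h_left=-1, h_right=-1, diff=0 [OK], height=0
  node 17: h_left=-1, h_right=-1, diff=0 [OK], height=0
  node 37: h_left=0, h_right=-1, diff=1 [OK], height=1
  node 16: h_left=-1, h_right=1, diff=2 [FAIL (|-1-1|=2 > 1)], height=2
  node 10: h_left=0, h_right=2, diff=2 [FAIL (|0-2|=2 > 1)], height=3
Node 16 violates the condition: |-1 - 1| = 2 > 1.
Result: Not balanced


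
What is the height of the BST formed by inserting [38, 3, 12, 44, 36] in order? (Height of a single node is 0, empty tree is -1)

Insertion order: [38, 3, 12, 44, 36]
Tree (level-order array): [38, 3, 44, None, 12, None, None, None, 36]
Compute height bottom-up (empty subtree = -1):
  height(36) = 1 + max(-1, -1) = 0
  height(12) = 1 + max(-1, 0) = 1
  height(3) = 1 + max(-1, 1) = 2
  height(44) = 1 + max(-1, -1) = 0
  height(38) = 1 + max(2, 0) = 3
Height = 3


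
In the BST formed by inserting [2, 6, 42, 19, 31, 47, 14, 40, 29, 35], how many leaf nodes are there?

Tree built from: [2, 6, 42, 19, 31, 47, 14, 40, 29, 35]
Tree (level-order array): [2, None, 6, None, 42, 19, 47, 14, 31, None, None, None, None, 29, 40, None, None, 35]
Rule: A leaf has 0 children.
Per-node child counts:
  node 2: 1 child(ren)
  node 6: 1 child(ren)
  node 42: 2 child(ren)
  node 19: 2 child(ren)
  node 14: 0 child(ren)
  node 31: 2 child(ren)
  node 29: 0 child(ren)
  node 40: 1 child(ren)
  node 35: 0 child(ren)
  node 47: 0 child(ren)
Matching nodes: [14, 29, 35, 47]
Count of leaf nodes: 4


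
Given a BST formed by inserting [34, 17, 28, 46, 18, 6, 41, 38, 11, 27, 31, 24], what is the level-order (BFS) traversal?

Tree insertion order: [34, 17, 28, 46, 18, 6, 41, 38, 11, 27, 31, 24]
Tree (level-order array): [34, 17, 46, 6, 28, 41, None, None, 11, 18, 31, 38, None, None, None, None, 27, None, None, None, None, 24]
BFS from the root, enqueuing left then right child of each popped node:
  queue [34] -> pop 34, enqueue [17, 46], visited so far: [34]
  queue [17, 46] -> pop 17, enqueue [6, 28], visited so far: [34, 17]
  queue [46, 6, 28] -> pop 46, enqueue [41], visited so far: [34, 17, 46]
  queue [6, 28, 41] -> pop 6, enqueue [11], visited so far: [34, 17, 46, 6]
  queue [28, 41, 11] -> pop 28, enqueue [18, 31], visited so far: [34, 17, 46, 6, 28]
  queue [41, 11, 18, 31] -> pop 41, enqueue [38], visited so far: [34, 17, 46, 6, 28, 41]
  queue [11, 18, 31, 38] -> pop 11, enqueue [none], visited so far: [34, 17, 46, 6, 28, 41, 11]
  queue [18, 31, 38] -> pop 18, enqueue [27], visited so far: [34, 17, 46, 6, 28, 41, 11, 18]
  queue [31, 38, 27] -> pop 31, enqueue [none], visited so far: [34, 17, 46, 6, 28, 41, 11, 18, 31]
  queue [38, 27] -> pop 38, enqueue [none], visited so far: [34, 17, 46, 6, 28, 41, 11, 18, 31, 38]
  queue [27] -> pop 27, enqueue [24], visited so far: [34, 17, 46, 6, 28, 41, 11, 18, 31, 38, 27]
  queue [24] -> pop 24, enqueue [none], visited so far: [34, 17, 46, 6, 28, 41, 11, 18, 31, 38, 27, 24]
Result: [34, 17, 46, 6, 28, 41, 11, 18, 31, 38, 27, 24]


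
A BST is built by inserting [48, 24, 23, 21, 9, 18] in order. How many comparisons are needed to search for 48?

Search path for 48: 48
Found: True
Comparisons: 1


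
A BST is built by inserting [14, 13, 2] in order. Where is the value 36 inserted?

Starting tree (level order): [14, 13, None, 2]
Insertion path: 14
Result: insert 36 as right child of 14
Final tree (level order): [14, 13, 36, 2]


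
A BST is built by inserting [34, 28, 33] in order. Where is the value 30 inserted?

Starting tree (level order): [34, 28, None, None, 33]
Insertion path: 34 -> 28 -> 33
Result: insert 30 as left child of 33
Final tree (level order): [34, 28, None, None, 33, 30]


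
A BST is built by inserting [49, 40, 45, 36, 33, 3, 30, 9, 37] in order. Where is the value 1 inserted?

Starting tree (level order): [49, 40, None, 36, 45, 33, 37, None, None, 3, None, None, None, None, 30, 9]
Insertion path: 49 -> 40 -> 36 -> 33 -> 3
Result: insert 1 as left child of 3
Final tree (level order): [49, 40, None, 36, 45, 33, 37, None, None, 3, None, None, None, 1, 30, None, None, 9]


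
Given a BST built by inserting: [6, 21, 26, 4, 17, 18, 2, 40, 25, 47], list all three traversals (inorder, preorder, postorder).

Tree insertion order: [6, 21, 26, 4, 17, 18, 2, 40, 25, 47]
Tree (level-order array): [6, 4, 21, 2, None, 17, 26, None, None, None, 18, 25, 40, None, None, None, None, None, 47]
Inorder (L, root, R): [2, 4, 6, 17, 18, 21, 25, 26, 40, 47]
Preorder (root, L, R): [6, 4, 2, 21, 17, 18, 26, 25, 40, 47]
Postorder (L, R, root): [2, 4, 18, 17, 25, 47, 40, 26, 21, 6]


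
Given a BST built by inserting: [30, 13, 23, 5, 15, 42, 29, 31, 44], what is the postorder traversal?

Tree insertion order: [30, 13, 23, 5, 15, 42, 29, 31, 44]
Tree (level-order array): [30, 13, 42, 5, 23, 31, 44, None, None, 15, 29]
Postorder traversal: [5, 15, 29, 23, 13, 31, 44, 42, 30]


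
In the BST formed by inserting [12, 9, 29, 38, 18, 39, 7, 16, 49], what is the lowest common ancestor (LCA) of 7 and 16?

Tree insertion order: [12, 9, 29, 38, 18, 39, 7, 16, 49]
Tree (level-order array): [12, 9, 29, 7, None, 18, 38, None, None, 16, None, None, 39, None, None, None, 49]
In a BST, the LCA of p=7, q=16 is the first node v on the
root-to-leaf path with p <= v <= q (go left if both < v, right if both > v).
Walk from root:
  at 12: 7 <= 12 <= 16, this is the LCA
LCA = 12


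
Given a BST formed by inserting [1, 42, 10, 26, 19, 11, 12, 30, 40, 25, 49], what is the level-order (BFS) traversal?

Tree insertion order: [1, 42, 10, 26, 19, 11, 12, 30, 40, 25, 49]
Tree (level-order array): [1, None, 42, 10, 49, None, 26, None, None, 19, 30, 11, 25, None, 40, None, 12]
BFS from the root, enqueuing left then right child of each popped node:
  queue [1] -> pop 1, enqueue [42], visited so far: [1]
  queue [42] -> pop 42, enqueue [10, 49], visited so far: [1, 42]
  queue [10, 49] -> pop 10, enqueue [26], visited so far: [1, 42, 10]
  queue [49, 26] -> pop 49, enqueue [none], visited so far: [1, 42, 10, 49]
  queue [26] -> pop 26, enqueue [19, 30], visited so far: [1, 42, 10, 49, 26]
  queue [19, 30] -> pop 19, enqueue [11, 25], visited so far: [1, 42, 10, 49, 26, 19]
  queue [30, 11, 25] -> pop 30, enqueue [40], visited so far: [1, 42, 10, 49, 26, 19, 30]
  queue [11, 25, 40] -> pop 11, enqueue [12], visited so far: [1, 42, 10, 49, 26, 19, 30, 11]
  queue [25, 40, 12] -> pop 25, enqueue [none], visited so far: [1, 42, 10, 49, 26, 19, 30, 11, 25]
  queue [40, 12] -> pop 40, enqueue [none], visited so far: [1, 42, 10, 49, 26, 19, 30, 11, 25, 40]
  queue [12] -> pop 12, enqueue [none], visited so far: [1, 42, 10, 49, 26, 19, 30, 11, 25, 40, 12]
Result: [1, 42, 10, 49, 26, 19, 30, 11, 25, 40, 12]


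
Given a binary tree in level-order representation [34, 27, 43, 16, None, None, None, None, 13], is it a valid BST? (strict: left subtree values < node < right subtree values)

Level-order array: [34, 27, 43, 16, None, None, None, None, 13]
Validate using subtree bounds (lo, hi): at each node, require lo < value < hi,
then recurse left with hi=value and right with lo=value.
Preorder trace (stopping at first violation):
  at node 34 with bounds (-inf, +inf): OK
  at node 27 with bounds (-inf, 34): OK
  at node 16 with bounds (-inf, 27): OK
  at node 13 with bounds (16, 27): VIOLATION
Node 13 violates its bound: not (16 < 13 < 27).
Result: Not a valid BST


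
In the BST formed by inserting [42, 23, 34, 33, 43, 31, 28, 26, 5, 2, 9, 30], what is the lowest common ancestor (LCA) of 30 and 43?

Tree insertion order: [42, 23, 34, 33, 43, 31, 28, 26, 5, 2, 9, 30]
Tree (level-order array): [42, 23, 43, 5, 34, None, None, 2, 9, 33, None, None, None, None, None, 31, None, 28, None, 26, 30]
In a BST, the LCA of p=30, q=43 is the first node v on the
root-to-leaf path with p <= v <= q (go left if both < v, right if both > v).
Walk from root:
  at 42: 30 <= 42 <= 43, this is the LCA
LCA = 42


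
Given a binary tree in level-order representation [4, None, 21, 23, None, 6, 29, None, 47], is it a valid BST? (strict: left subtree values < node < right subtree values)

Level-order array: [4, None, 21, 23, None, 6, 29, None, 47]
Validate using subtree bounds (lo, hi): at each node, require lo < value < hi,
then recurse left with hi=value and right with lo=value.
Preorder trace (stopping at first violation):
  at node 4 with bounds (-inf, +inf): OK
  at node 21 with bounds (4, +inf): OK
  at node 23 with bounds (4, 21): VIOLATION
Node 23 violates its bound: not (4 < 23 < 21).
Result: Not a valid BST


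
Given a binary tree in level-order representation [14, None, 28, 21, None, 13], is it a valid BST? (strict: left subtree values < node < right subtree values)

Level-order array: [14, None, 28, 21, None, 13]
Validate using subtree bounds (lo, hi): at each node, require lo < value < hi,
then recurse left with hi=value and right with lo=value.
Preorder trace (stopping at first violation):
  at node 14 with bounds (-inf, +inf): OK
  at node 28 with bounds (14, +inf): OK
  at node 21 with bounds (14, 28): OK
  at node 13 with bounds (14, 21): VIOLATION
Node 13 violates its bound: not (14 < 13 < 21).
Result: Not a valid BST


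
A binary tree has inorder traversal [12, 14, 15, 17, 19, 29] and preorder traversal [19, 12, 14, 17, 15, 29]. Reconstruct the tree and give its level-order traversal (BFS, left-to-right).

Inorder:  [12, 14, 15, 17, 19, 29]
Preorder: [19, 12, 14, 17, 15, 29]
Algorithm: preorder visits root first, so consume preorder in order;
for each root, split the current inorder slice at that value into
left-subtree inorder and right-subtree inorder, then recurse.
Recursive splits:
  root=19; inorder splits into left=[12, 14, 15, 17], right=[29]
  root=12; inorder splits into left=[], right=[14, 15, 17]
  root=14; inorder splits into left=[], right=[15, 17]
  root=17; inorder splits into left=[15], right=[]
  root=15; inorder splits into left=[], right=[]
  root=29; inorder splits into left=[], right=[]
Reconstructed level-order: [19, 12, 29, 14, 17, 15]


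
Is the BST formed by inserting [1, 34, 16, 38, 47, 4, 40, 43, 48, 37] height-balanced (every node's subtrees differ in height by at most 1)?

Tree (level-order array): [1, None, 34, 16, 38, 4, None, 37, 47, None, None, None, None, 40, 48, None, 43]
Definition: a tree is height-balanced if, at every node, |h(left) - h(right)| <= 1 (empty subtree has height -1).
Bottom-up per-node check:
  node 4: h_left=-1, h_right=-1, diff=0 [OK], height=0
  node 16: h_left=0, h_right=-1, diff=1 [OK], height=1
  node 37: h_left=-1, h_right=-1, diff=0 [OK], height=0
  node 43: h_left=-1, h_right=-1, diff=0 [OK], height=0
  node 40: h_left=-1, h_right=0, diff=1 [OK], height=1
  node 48: h_left=-1, h_right=-1, diff=0 [OK], height=0
  node 47: h_left=1, h_right=0, diff=1 [OK], height=2
  node 38: h_left=0, h_right=2, diff=2 [FAIL (|0-2|=2 > 1)], height=3
  node 34: h_left=1, h_right=3, diff=2 [FAIL (|1-3|=2 > 1)], height=4
  node 1: h_left=-1, h_right=4, diff=5 [FAIL (|-1-4|=5 > 1)], height=5
Node 38 violates the condition: |0 - 2| = 2 > 1.
Result: Not balanced


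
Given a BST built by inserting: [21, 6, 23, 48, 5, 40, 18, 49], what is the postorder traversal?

Tree insertion order: [21, 6, 23, 48, 5, 40, 18, 49]
Tree (level-order array): [21, 6, 23, 5, 18, None, 48, None, None, None, None, 40, 49]
Postorder traversal: [5, 18, 6, 40, 49, 48, 23, 21]


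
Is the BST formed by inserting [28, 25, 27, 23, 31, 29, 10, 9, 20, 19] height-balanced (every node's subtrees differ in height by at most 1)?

Tree (level-order array): [28, 25, 31, 23, 27, 29, None, 10, None, None, None, None, None, 9, 20, None, None, 19]
Definition: a tree is height-balanced if, at every node, |h(left) - h(right)| <= 1 (empty subtree has height -1).
Bottom-up per-node check:
  node 9: h_left=-1, h_right=-1, diff=0 [OK], height=0
  node 19: h_left=-1, h_right=-1, diff=0 [OK], height=0
  node 20: h_left=0, h_right=-1, diff=1 [OK], height=1
  node 10: h_left=0, h_right=1, diff=1 [OK], height=2
  node 23: h_left=2, h_right=-1, diff=3 [FAIL (|2--1|=3 > 1)], height=3
  node 27: h_left=-1, h_right=-1, diff=0 [OK], height=0
  node 25: h_left=3, h_right=0, diff=3 [FAIL (|3-0|=3 > 1)], height=4
  node 29: h_left=-1, h_right=-1, diff=0 [OK], height=0
  node 31: h_left=0, h_right=-1, diff=1 [OK], height=1
  node 28: h_left=4, h_right=1, diff=3 [FAIL (|4-1|=3 > 1)], height=5
Node 23 violates the condition: |2 - -1| = 3 > 1.
Result: Not balanced


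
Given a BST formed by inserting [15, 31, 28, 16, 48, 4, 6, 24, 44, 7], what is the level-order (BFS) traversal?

Tree insertion order: [15, 31, 28, 16, 48, 4, 6, 24, 44, 7]
Tree (level-order array): [15, 4, 31, None, 6, 28, 48, None, 7, 16, None, 44, None, None, None, None, 24]
BFS from the root, enqueuing left then right child of each popped node:
  queue [15] -> pop 15, enqueue [4, 31], visited so far: [15]
  queue [4, 31] -> pop 4, enqueue [6], visited so far: [15, 4]
  queue [31, 6] -> pop 31, enqueue [28, 48], visited so far: [15, 4, 31]
  queue [6, 28, 48] -> pop 6, enqueue [7], visited so far: [15, 4, 31, 6]
  queue [28, 48, 7] -> pop 28, enqueue [16], visited so far: [15, 4, 31, 6, 28]
  queue [48, 7, 16] -> pop 48, enqueue [44], visited so far: [15, 4, 31, 6, 28, 48]
  queue [7, 16, 44] -> pop 7, enqueue [none], visited so far: [15, 4, 31, 6, 28, 48, 7]
  queue [16, 44] -> pop 16, enqueue [24], visited so far: [15, 4, 31, 6, 28, 48, 7, 16]
  queue [44, 24] -> pop 44, enqueue [none], visited so far: [15, 4, 31, 6, 28, 48, 7, 16, 44]
  queue [24] -> pop 24, enqueue [none], visited so far: [15, 4, 31, 6, 28, 48, 7, 16, 44, 24]
Result: [15, 4, 31, 6, 28, 48, 7, 16, 44, 24]


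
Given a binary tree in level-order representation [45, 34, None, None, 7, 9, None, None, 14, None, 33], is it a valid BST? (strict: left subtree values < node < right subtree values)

Level-order array: [45, 34, None, None, 7, 9, None, None, 14, None, 33]
Validate using subtree bounds (lo, hi): at each node, require lo < value < hi,
then recurse left with hi=value and right with lo=value.
Preorder trace (stopping at first violation):
  at node 45 with bounds (-inf, +inf): OK
  at node 34 with bounds (-inf, 45): OK
  at node 7 with bounds (34, 45): VIOLATION
Node 7 violates its bound: not (34 < 7 < 45).
Result: Not a valid BST


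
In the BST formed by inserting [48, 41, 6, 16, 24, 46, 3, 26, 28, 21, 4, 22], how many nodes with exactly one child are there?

Tree built from: [48, 41, 6, 16, 24, 46, 3, 26, 28, 21, 4, 22]
Tree (level-order array): [48, 41, None, 6, 46, 3, 16, None, None, None, 4, None, 24, None, None, 21, 26, None, 22, None, 28]
Rule: These are nodes with exactly 1 non-null child.
Per-node child counts:
  node 48: 1 child(ren)
  node 41: 2 child(ren)
  node 6: 2 child(ren)
  node 3: 1 child(ren)
  node 4: 0 child(ren)
  node 16: 1 child(ren)
  node 24: 2 child(ren)
  node 21: 1 child(ren)
  node 22: 0 child(ren)
  node 26: 1 child(ren)
  node 28: 0 child(ren)
  node 46: 0 child(ren)
Matching nodes: [48, 3, 16, 21, 26]
Count of nodes with exactly one child: 5


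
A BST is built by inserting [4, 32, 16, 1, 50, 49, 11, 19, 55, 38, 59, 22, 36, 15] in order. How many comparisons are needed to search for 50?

Search path for 50: 4 -> 32 -> 50
Found: True
Comparisons: 3


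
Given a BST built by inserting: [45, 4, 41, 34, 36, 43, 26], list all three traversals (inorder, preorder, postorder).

Tree insertion order: [45, 4, 41, 34, 36, 43, 26]
Tree (level-order array): [45, 4, None, None, 41, 34, 43, 26, 36]
Inorder (L, root, R): [4, 26, 34, 36, 41, 43, 45]
Preorder (root, L, R): [45, 4, 41, 34, 26, 36, 43]
Postorder (L, R, root): [26, 36, 34, 43, 41, 4, 45]


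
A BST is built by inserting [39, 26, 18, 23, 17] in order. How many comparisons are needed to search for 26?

Search path for 26: 39 -> 26
Found: True
Comparisons: 2


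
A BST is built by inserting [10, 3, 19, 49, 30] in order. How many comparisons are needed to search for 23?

Search path for 23: 10 -> 19 -> 49 -> 30
Found: False
Comparisons: 4


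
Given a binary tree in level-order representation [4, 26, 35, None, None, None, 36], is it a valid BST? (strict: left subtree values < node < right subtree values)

Level-order array: [4, 26, 35, None, None, None, 36]
Validate using subtree bounds (lo, hi): at each node, require lo < value < hi,
then recurse left with hi=value and right with lo=value.
Preorder trace (stopping at first violation):
  at node 4 with bounds (-inf, +inf): OK
  at node 26 with bounds (-inf, 4): VIOLATION
Node 26 violates its bound: not (-inf < 26 < 4).
Result: Not a valid BST


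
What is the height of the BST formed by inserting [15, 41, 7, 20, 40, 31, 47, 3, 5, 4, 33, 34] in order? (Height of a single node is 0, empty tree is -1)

Insertion order: [15, 41, 7, 20, 40, 31, 47, 3, 5, 4, 33, 34]
Tree (level-order array): [15, 7, 41, 3, None, 20, 47, None, 5, None, 40, None, None, 4, None, 31, None, None, None, None, 33, None, 34]
Compute height bottom-up (empty subtree = -1):
  height(4) = 1 + max(-1, -1) = 0
  height(5) = 1 + max(0, -1) = 1
  height(3) = 1 + max(-1, 1) = 2
  height(7) = 1 + max(2, -1) = 3
  height(34) = 1 + max(-1, -1) = 0
  height(33) = 1 + max(-1, 0) = 1
  height(31) = 1 + max(-1, 1) = 2
  height(40) = 1 + max(2, -1) = 3
  height(20) = 1 + max(-1, 3) = 4
  height(47) = 1 + max(-1, -1) = 0
  height(41) = 1 + max(4, 0) = 5
  height(15) = 1 + max(3, 5) = 6
Height = 6


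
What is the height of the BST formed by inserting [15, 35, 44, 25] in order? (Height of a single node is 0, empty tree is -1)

Insertion order: [15, 35, 44, 25]
Tree (level-order array): [15, None, 35, 25, 44]
Compute height bottom-up (empty subtree = -1):
  height(25) = 1 + max(-1, -1) = 0
  height(44) = 1 + max(-1, -1) = 0
  height(35) = 1 + max(0, 0) = 1
  height(15) = 1 + max(-1, 1) = 2
Height = 2


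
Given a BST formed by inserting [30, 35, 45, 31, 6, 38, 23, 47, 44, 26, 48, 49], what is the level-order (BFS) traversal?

Tree insertion order: [30, 35, 45, 31, 6, 38, 23, 47, 44, 26, 48, 49]
Tree (level-order array): [30, 6, 35, None, 23, 31, 45, None, 26, None, None, 38, 47, None, None, None, 44, None, 48, None, None, None, 49]
BFS from the root, enqueuing left then right child of each popped node:
  queue [30] -> pop 30, enqueue [6, 35], visited so far: [30]
  queue [6, 35] -> pop 6, enqueue [23], visited so far: [30, 6]
  queue [35, 23] -> pop 35, enqueue [31, 45], visited so far: [30, 6, 35]
  queue [23, 31, 45] -> pop 23, enqueue [26], visited so far: [30, 6, 35, 23]
  queue [31, 45, 26] -> pop 31, enqueue [none], visited so far: [30, 6, 35, 23, 31]
  queue [45, 26] -> pop 45, enqueue [38, 47], visited so far: [30, 6, 35, 23, 31, 45]
  queue [26, 38, 47] -> pop 26, enqueue [none], visited so far: [30, 6, 35, 23, 31, 45, 26]
  queue [38, 47] -> pop 38, enqueue [44], visited so far: [30, 6, 35, 23, 31, 45, 26, 38]
  queue [47, 44] -> pop 47, enqueue [48], visited so far: [30, 6, 35, 23, 31, 45, 26, 38, 47]
  queue [44, 48] -> pop 44, enqueue [none], visited so far: [30, 6, 35, 23, 31, 45, 26, 38, 47, 44]
  queue [48] -> pop 48, enqueue [49], visited so far: [30, 6, 35, 23, 31, 45, 26, 38, 47, 44, 48]
  queue [49] -> pop 49, enqueue [none], visited so far: [30, 6, 35, 23, 31, 45, 26, 38, 47, 44, 48, 49]
Result: [30, 6, 35, 23, 31, 45, 26, 38, 47, 44, 48, 49]


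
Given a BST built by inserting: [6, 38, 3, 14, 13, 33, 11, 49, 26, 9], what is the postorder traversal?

Tree insertion order: [6, 38, 3, 14, 13, 33, 11, 49, 26, 9]
Tree (level-order array): [6, 3, 38, None, None, 14, 49, 13, 33, None, None, 11, None, 26, None, 9]
Postorder traversal: [3, 9, 11, 13, 26, 33, 14, 49, 38, 6]


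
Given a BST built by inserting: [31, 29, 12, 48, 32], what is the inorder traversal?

Tree insertion order: [31, 29, 12, 48, 32]
Tree (level-order array): [31, 29, 48, 12, None, 32]
Inorder traversal: [12, 29, 31, 32, 48]


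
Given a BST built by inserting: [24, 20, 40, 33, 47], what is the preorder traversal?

Tree insertion order: [24, 20, 40, 33, 47]
Tree (level-order array): [24, 20, 40, None, None, 33, 47]
Preorder traversal: [24, 20, 40, 33, 47]


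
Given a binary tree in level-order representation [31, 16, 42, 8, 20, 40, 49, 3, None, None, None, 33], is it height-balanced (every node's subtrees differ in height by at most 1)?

Tree (level-order array): [31, 16, 42, 8, 20, 40, 49, 3, None, None, None, 33]
Definition: a tree is height-balanced if, at every node, |h(left) - h(right)| <= 1 (empty subtree has height -1).
Bottom-up per-node check:
  node 3: h_left=-1, h_right=-1, diff=0 [OK], height=0
  node 8: h_left=0, h_right=-1, diff=1 [OK], height=1
  node 20: h_left=-1, h_right=-1, diff=0 [OK], height=0
  node 16: h_left=1, h_right=0, diff=1 [OK], height=2
  node 33: h_left=-1, h_right=-1, diff=0 [OK], height=0
  node 40: h_left=0, h_right=-1, diff=1 [OK], height=1
  node 49: h_left=-1, h_right=-1, diff=0 [OK], height=0
  node 42: h_left=1, h_right=0, diff=1 [OK], height=2
  node 31: h_left=2, h_right=2, diff=0 [OK], height=3
All nodes satisfy the balance condition.
Result: Balanced


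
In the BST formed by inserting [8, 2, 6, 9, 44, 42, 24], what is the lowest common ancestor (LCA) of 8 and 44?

Tree insertion order: [8, 2, 6, 9, 44, 42, 24]
Tree (level-order array): [8, 2, 9, None, 6, None, 44, None, None, 42, None, 24]
In a BST, the LCA of p=8, q=44 is the first node v on the
root-to-leaf path with p <= v <= q (go left if both < v, right if both > v).
Walk from root:
  at 8: 8 <= 8 <= 44, this is the LCA
LCA = 8


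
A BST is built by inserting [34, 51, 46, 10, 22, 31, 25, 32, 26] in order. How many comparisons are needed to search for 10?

Search path for 10: 34 -> 10
Found: True
Comparisons: 2


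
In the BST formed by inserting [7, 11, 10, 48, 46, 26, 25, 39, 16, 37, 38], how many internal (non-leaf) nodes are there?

Tree built from: [7, 11, 10, 48, 46, 26, 25, 39, 16, 37, 38]
Tree (level-order array): [7, None, 11, 10, 48, None, None, 46, None, 26, None, 25, 39, 16, None, 37, None, None, None, None, 38]
Rule: An internal node has at least one child.
Per-node child counts:
  node 7: 1 child(ren)
  node 11: 2 child(ren)
  node 10: 0 child(ren)
  node 48: 1 child(ren)
  node 46: 1 child(ren)
  node 26: 2 child(ren)
  node 25: 1 child(ren)
  node 16: 0 child(ren)
  node 39: 1 child(ren)
  node 37: 1 child(ren)
  node 38: 0 child(ren)
Matching nodes: [7, 11, 48, 46, 26, 25, 39, 37]
Count of internal (non-leaf) nodes: 8


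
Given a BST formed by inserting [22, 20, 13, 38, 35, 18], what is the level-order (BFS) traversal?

Tree insertion order: [22, 20, 13, 38, 35, 18]
Tree (level-order array): [22, 20, 38, 13, None, 35, None, None, 18]
BFS from the root, enqueuing left then right child of each popped node:
  queue [22] -> pop 22, enqueue [20, 38], visited so far: [22]
  queue [20, 38] -> pop 20, enqueue [13], visited so far: [22, 20]
  queue [38, 13] -> pop 38, enqueue [35], visited so far: [22, 20, 38]
  queue [13, 35] -> pop 13, enqueue [18], visited so far: [22, 20, 38, 13]
  queue [35, 18] -> pop 35, enqueue [none], visited so far: [22, 20, 38, 13, 35]
  queue [18] -> pop 18, enqueue [none], visited so far: [22, 20, 38, 13, 35, 18]
Result: [22, 20, 38, 13, 35, 18]


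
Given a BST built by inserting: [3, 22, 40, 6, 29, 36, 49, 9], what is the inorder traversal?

Tree insertion order: [3, 22, 40, 6, 29, 36, 49, 9]
Tree (level-order array): [3, None, 22, 6, 40, None, 9, 29, 49, None, None, None, 36]
Inorder traversal: [3, 6, 9, 22, 29, 36, 40, 49]


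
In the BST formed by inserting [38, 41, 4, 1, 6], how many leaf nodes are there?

Tree built from: [38, 41, 4, 1, 6]
Tree (level-order array): [38, 4, 41, 1, 6]
Rule: A leaf has 0 children.
Per-node child counts:
  node 38: 2 child(ren)
  node 4: 2 child(ren)
  node 1: 0 child(ren)
  node 6: 0 child(ren)
  node 41: 0 child(ren)
Matching nodes: [1, 6, 41]
Count of leaf nodes: 3


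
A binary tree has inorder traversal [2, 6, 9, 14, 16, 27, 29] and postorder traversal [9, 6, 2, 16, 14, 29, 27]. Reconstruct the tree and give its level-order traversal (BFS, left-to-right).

Inorder:   [2, 6, 9, 14, 16, 27, 29]
Postorder: [9, 6, 2, 16, 14, 29, 27]
Algorithm: postorder visits root last, so walk postorder right-to-left;
each value is the root of the current inorder slice — split it at that
value, recurse on the right subtree first, then the left.
Recursive splits:
  root=27; inorder splits into left=[2, 6, 9, 14, 16], right=[29]
  root=29; inorder splits into left=[], right=[]
  root=14; inorder splits into left=[2, 6, 9], right=[16]
  root=16; inorder splits into left=[], right=[]
  root=2; inorder splits into left=[], right=[6, 9]
  root=6; inorder splits into left=[], right=[9]
  root=9; inorder splits into left=[], right=[]
Reconstructed level-order: [27, 14, 29, 2, 16, 6, 9]


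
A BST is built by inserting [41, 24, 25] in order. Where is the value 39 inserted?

Starting tree (level order): [41, 24, None, None, 25]
Insertion path: 41 -> 24 -> 25
Result: insert 39 as right child of 25
Final tree (level order): [41, 24, None, None, 25, None, 39]


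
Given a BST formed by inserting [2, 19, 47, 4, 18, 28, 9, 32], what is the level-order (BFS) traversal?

Tree insertion order: [2, 19, 47, 4, 18, 28, 9, 32]
Tree (level-order array): [2, None, 19, 4, 47, None, 18, 28, None, 9, None, None, 32]
BFS from the root, enqueuing left then right child of each popped node:
  queue [2] -> pop 2, enqueue [19], visited so far: [2]
  queue [19] -> pop 19, enqueue [4, 47], visited so far: [2, 19]
  queue [4, 47] -> pop 4, enqueue [18], visited so far: [2, 19, 4]
  queue [47, 18] -> pop 47, enqueue [28], visited so far: [2, 19, 4, 47]
  queue [18, 28] -> pop 18, enqueue [9], visited so far: [2, 19, 4, 47, 18]
  queue [28, 9] -> pop 28, enqueue [32], visited so far: [2, 19, 4, 47, 18, 28]
  queue [9, 32] -> pop 9, enqueue [none], visited so far: [2, 19, 4, 47, 18, 28, 9]
  queue [32] -> pop 32, enqueue [none], visited so far: [2, 19, 4, 47, 18, 28, 9, 32]
Result: [2, 19, 4, 47, 18, 28, 9, 32]


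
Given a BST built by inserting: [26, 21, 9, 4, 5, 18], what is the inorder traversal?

Tree insertion order: [26, 21, 9, 4, 5, 18]
Tree (level-order array): [26, 21, None, 9, None, 4, 18, None, 5]
Inorder traversal: [4, 5, 9, 18, 21, 26]


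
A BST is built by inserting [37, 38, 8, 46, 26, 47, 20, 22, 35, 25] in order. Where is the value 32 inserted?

Starting tree (level order): [37, 8, 38, None, 26, None, 46, 20, 35, None, 47, None, 22, None, None, None, None, None, 25]
Insertion path: 37 -> 8 -> 26 -> 35
Result: insert 32 as left child of 35
Final tree (level order): [37, 8, 38, None, 26, None, 46, 20, 35, None, 47, None, 22, 32, None, None, None, None, 25]


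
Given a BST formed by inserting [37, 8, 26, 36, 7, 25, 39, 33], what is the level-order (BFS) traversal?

Tree insertion order: [37, 8, 26, 36, 7, 25, 39, 33]
Tree (level-order array): [37, 8, 39, 7, 26, None, None, None, None, 25, 36, None, None, 33]
BFS from the root, enqueuing left then right child of each popped node:
  queue [37] -> pop 37, enqueue [8, 39], visited so far: [37]
  queue [8, 39] -> pop 8, enqueue [7, 26], visited so far: [37, 8]
  queue [39, 7, 26] -> pop 39, enqueue [none], visited so far: [37, 8, 39]
  queue [7, 26] -> pop 7, enqueue [none], visited so far: [37, 8, 39, 7]
  queue [26] -> pop 26, enqueue [25, 36], visited so far: [37, 8, 39, 7, 26]
  queue [25, 36] -> pop 25, enqueue [none], visited so far: [37, 8, 39, 7, 26, 25]
  queue [36] -> pop 36, enqueue [33], visited so far: [37, 8, 39, 7, 26, 25, 36]
  queue [33] -> pop 33, enqueue [none], visited so far: [37, 8, 39, 7, 26, 25, 36, 33]
Result: [37, 8, 39, 7, 26, 25, 36, 33]


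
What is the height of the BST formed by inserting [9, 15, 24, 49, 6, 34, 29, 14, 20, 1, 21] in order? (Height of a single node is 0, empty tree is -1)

Insertion order: [9, 15, 24, 49, 6, 34, 29, 14, 20, 1, 21]
Tree (level-order array): [9, 6, 15, 1, None, 14, 24, None, None, None, None, 20, 49, None, 21, 34, None, None, None, 29]
Compute height bottom-up (empty subtree = -1):
  height(1) = 1 + max(-1, -1) = 0
  height(6) = 1 + max(0, -1) = 1
  height(14) = 1 + max(-1, -1) = 0
  height(21) = 1 + max(-1, -1) = 0
  height(20) = 1 + max(-1, 0) = 1
  height(29) = 1 + max(-1, -1) = 0
  height(34) = 1 + max(0, -1) = 1
  height(49) = 1 + max(1, -1) = 2
  height(24) = 1 + max(1, 2) = 3
  height(15) = 1 + max(0, 3) = 4
  height(9) = 1 + max(1, 4) = 5
Height = 5


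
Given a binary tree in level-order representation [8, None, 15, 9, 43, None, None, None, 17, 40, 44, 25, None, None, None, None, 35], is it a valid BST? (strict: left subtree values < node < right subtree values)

Level-order array: [8, None, 15, 9, 43, None, None, None, 17, 40, 44, 25, None, None, None, None, 35]
Validate using subtree bounds (lo, hi): at each node, require lo < value < hi,
then recurse left with hi=value and right with lo=value.
Preorder trace (stopping at first violation):
  at node 8 with bounds (-inf, +inf): OK
  at node 15 with bounds (8, +inf): OK
  at node 9 with bounds (8, 15): OK
  at node 43 with bounds (15, +inf): OK
  at node 17 with bounds (43, +inf): VIOLATION
Node 17 violates its bound: not (43 < 17 < +inf).
Result: Not a valid BST


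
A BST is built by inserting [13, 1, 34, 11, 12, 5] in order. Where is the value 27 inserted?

Starting tree (level order): [13, 1, 34, None, 11, None, None, 5, 12]
Insertion path: 13 -> 34
Result: insert 27 as left child of 34
Final tree (level order): [13, 1, 34, None, 11, 27, None, 5, 12]


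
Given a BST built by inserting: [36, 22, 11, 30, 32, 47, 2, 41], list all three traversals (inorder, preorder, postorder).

Tree insertion order: [36, 22, 11, 30, 32, 47, 2, 41]
Tree (level-order array): [36, 22, 47, 11, 30, 41, None, 2, None, None, 32]
Inorder (L, root, R): [2, 11, 22, 30, 32, 36, 41, 47]
Preorder (root, L, R): [36, 22, 11, 2, 30, 32, 47, 41]
Postorder (L, R, root): [2, 11, 32, 30, 22, 41, 47, 36]


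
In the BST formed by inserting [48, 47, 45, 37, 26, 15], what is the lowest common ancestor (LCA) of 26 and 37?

Tree insertion order: [48, 47, 45, 37, 26, 15]
Tree (level-order array): [48, 47, None, 45, None, 37, None, 26, None, 15]
In a BST, the LCA of p=26, q=37 is the first node v on the
root-to-leaf path with p <= v <= q (go left if both < v, right if both > v).
Walk from root:
  at 48: both 26 and 37 < 48, go left
  at 47: both 26 and 37 < 47, go left
  at 45: both 26 and 37 < 45, go left
  at 37: 26 <= 37 <= 37, this is the LCA
LCA = 37


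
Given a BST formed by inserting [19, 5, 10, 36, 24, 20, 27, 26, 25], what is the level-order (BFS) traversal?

Tree insertion order: [19, 5, 10, 36, 24, 20, 27, 26, 25]
Tree (level-order array): [19, 5, 36, None, 10, 24, None, None, None, 20, 27, None, None, 26, None, 25]
BFS from the root, enqueuing left then right child of each popped node:
  queue [19] -> pop 19, enqueue [5, 36], visited so far: [19]
  queue [5, 36] -> pop 5, enqueue [10], visited so far: [19, 5]
  queue [36, 10] -> pop 36, enqueue [24], visited so far: [19, 5, 36]
  queue [10, 24] -> pop 10, enqueue [none], visited so far: [19, 5, 36, 10]
  queue [24] -> pop 24, enqueue [20, 27], visited so far: [19, 5, 36, 10, 24]
  queue [20, 27] -> pop 20, enqueue [none], visited so far: [19, 5, 36, 10, 24, 20]
  queue [27] -> pop 27, enqueue [26], visited so far: [19, 5, 36, 10, 24, 20, 27]
  queue [26] -> pop 26, enqueue [25], visited so far: [19, 5, 36, 10, 24, 20, 27, 26]
  queue [25] -> pop 25, enqueue [none], visited so far: [19, 5, 36, 10, 24, 20, 27, 26, 25]
Result: [19, 5, 36, 10, 24, 20, 27, 26, 25]


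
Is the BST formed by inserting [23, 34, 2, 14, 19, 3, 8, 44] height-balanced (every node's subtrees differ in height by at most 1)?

Tree (level-order array): [23, 2, 34, None, 14, None, 44, 3, 19, None, None, None, 8]
Definition: a tree is height-balanced if, at every node, |h(left) - h(right)| <= 1 (empty subtree has height -1).
Bottom-up per-node check:
  node 8: h_left=-1, h_right=-1, diff=0 [OK], height=0
  node 3: h_left=-1, h_right=0, diff=1 [OK], height=1
  node 19: h_left=-1, h_right=-1, diff=0 [OK], height=0
  node 14: h_left=1, h_right=0, diff=1 [OK], height=2
  node 2: h_left=-1, h_right=2, diff=3 [FAIL (|-1-2|=3 > 1)], height=3
  node 44: h_left=-1, h_right=-1, diff=0 [OK], height=0
  node 34: h_left=-1, h_right=0, diff=1 [OK], height=1
  node 23: h_left=3, h_right=1, diff=2 [FAIL (|3-1|=2 > 1)], height=4
Node 2 violates the condition: |-1 - 2| = 3 > 1.
Result: Not balanced


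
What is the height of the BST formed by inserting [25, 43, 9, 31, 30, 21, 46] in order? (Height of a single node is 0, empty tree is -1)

Insertion order: [25, 43, 9, 31, 30, 21, 46]
Tree (level-order array): [25, 9, 43, None, 21, 31, 46, None, None, 30]
Compute height bottom-up (empty subtree = -1):
  height(21) = 1 + max(-1, -1) = 0
  height(9) = 1 + max(-1, 0) = 1
  height(30) = 1 + max(-1, -1) = 0
  height(31) = 1 + max(0, -1) = 1
  height(46) = 1 + max(-1, -1) = 0
  height(43) = 1 + max(1, 0) = 2
  height(25) = 1 + max(1, 2) = 3
Height = 3


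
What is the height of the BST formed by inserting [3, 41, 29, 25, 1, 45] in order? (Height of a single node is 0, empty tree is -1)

Insertion order: [3, 41, 29, 25, 1, 45]
Tree (level-order array): [3, 1, 41, None, None, 29, 45, 25]
Compute height bottom-up (empty subtree = -1):
  height(1) = 1 + max(-1, -1) = 0
  height(25) = 1 + max(-1, -1) = 0
  height(29) = 1 + max(0, -1) = 1
  height(45) = 1 + max(-1, -1) = 0
  height(41) = 1 + max(1, 0) = 2
  height(3) = 1 + max(0, 2) = 3
Height = 3


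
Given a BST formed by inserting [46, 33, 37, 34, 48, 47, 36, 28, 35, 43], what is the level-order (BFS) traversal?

Tree insertion order: [46, 33, 37, 34, 48, 47, 36, 28, 35, 43]
Tree (level-order array): [46, 33, 48, 28, 37, 47, None, None, None, 34, 43, None, None, None, 36, None, None, 35]
BFS from the root, enqueuing left then right child of each popped node:
  queue [46] -> pop 46, enqueue [33, 48], visited so far: [46]
  queue [33, 48] -> pop 33, enqueue [28, 37], visited so far: [46, 33]
  queue [48, 28, 37] -> pop 48, enqueue [47], visited so far: [46, 33, 48]
  queue [28, 37, 47] -> pop 28, enqueue [none], visited so far: [46, 33, 48, 28]
  queue [37, 47] -> pop 37, enqueue [34, 43], visited so far: [46, 33, 48, 28, 37]
  queue [47, 34, 43] -> pop 47, enqueue [none], visited so far: [46, 33, 48, 28, 37, 47]
  queue [34, 43] -> pop 34, enqueue [36], visited so far: [46, 33, 48, 28, 37, 47, 34]
  queue [43, 36] -> pop 43, enqueue [none], visited so far: [46, 33, 48, 28, 37, 47, 34, 43]
  queue [36] -> pop 36, enqueue [35], visited so far: [46, 33, 48, 28, 37, 47, 34, 43, 36]
  queue [35] -> pop 35, enqueue [none], visited so far: [46, 33, 48, 28, 37, 47, 34, 43, 36, 35]
Result: [46, 33, 48, 28, 37, 47, 34, 43, 36, 35]
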